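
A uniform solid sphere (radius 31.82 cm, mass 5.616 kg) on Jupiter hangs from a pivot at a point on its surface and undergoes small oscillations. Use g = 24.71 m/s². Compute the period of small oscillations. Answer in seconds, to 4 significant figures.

I_cm = (2/5)mr² = 0.22745 kg·m². The pivot is at distance d = 0.3182 m from the centre of mass.
By the parallel-axis theorem, I = I_cm + md² = 0.22745 + 0.56863 = 0.79608 kg·m².
T = 2π√(I/(mgd)) = 2π√(0.79608/(5.616 × 24.71 × 0.3182)) = 0.8436 s.

0.8436 s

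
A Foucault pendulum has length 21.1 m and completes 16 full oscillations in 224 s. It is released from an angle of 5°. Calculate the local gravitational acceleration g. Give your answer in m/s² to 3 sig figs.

4.25 m/s²

T = 224/16 = 14.00 s.
From T = 2π√(L/g), g = 4π²L/T² = 4π² × 21.1/14.00² = 4.25 m/s².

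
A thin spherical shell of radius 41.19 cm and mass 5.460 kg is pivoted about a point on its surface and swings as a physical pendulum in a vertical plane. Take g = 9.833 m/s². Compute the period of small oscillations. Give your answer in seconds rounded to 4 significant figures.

1.660 s

I_cm = (2/3)mr² = 0.61757 kg·m². The pivot is at distance d = 0.4119 m from the centre of mass.
By the parallel-axis theorem, I = I_cm + md² = 0.61757 + 0.92635 = 1.5439 kg·m².
T = 2π√(I/(mgd)) = 2π√(1.5439/(5.460 × 9.833 × 0.4119)) = 1.660 s.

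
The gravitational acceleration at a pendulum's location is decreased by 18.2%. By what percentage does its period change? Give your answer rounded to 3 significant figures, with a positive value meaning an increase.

10.6%

T ∝ 1/√g, so T'/T = 1/√(0.8180) = 1.106.
Percentage change in T = (1.106 − 1) × 100% = 10.6%.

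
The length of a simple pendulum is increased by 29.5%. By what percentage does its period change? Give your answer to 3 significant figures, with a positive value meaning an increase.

13.8%

T ∝ √L, so T'/T = √(1.295) = 1.138.
Percentage change in T = (1.138 − 1) × 100% = 13.8%.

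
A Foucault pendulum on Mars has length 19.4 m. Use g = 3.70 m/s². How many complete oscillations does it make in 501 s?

34

T = 2π√(L/g) = 2π√(19.4/3.70) = 14.39 s.
Number of complete oscillations = ⌊501/14.39⌋ = ⌊34.82⌋ = 34.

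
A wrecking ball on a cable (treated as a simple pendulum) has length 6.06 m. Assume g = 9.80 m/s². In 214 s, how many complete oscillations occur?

43

T = 2π√(L/g) = 2π√(6.06/9.80) = 4.941 s.
Number of complete oscillations = ⌊214/4.941⌋ = ⌊43.31⌋ = 43.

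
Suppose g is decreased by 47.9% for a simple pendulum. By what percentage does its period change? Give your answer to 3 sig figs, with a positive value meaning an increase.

T ∝ 1/√g, so T'/T = 1/√(0.5210) = 1.385.
Percentage change in T = (1.385 − 1) × 100% = 38.5%.

38.5%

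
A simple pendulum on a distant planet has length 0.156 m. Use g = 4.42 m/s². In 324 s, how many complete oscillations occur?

T = 2π√(L/g) = 2π√(0.156/4.42) = 1.180 s.
Number of complete oscillations = ⌊324/1.180⌋ = ⌊274.5⌋ = 274.

274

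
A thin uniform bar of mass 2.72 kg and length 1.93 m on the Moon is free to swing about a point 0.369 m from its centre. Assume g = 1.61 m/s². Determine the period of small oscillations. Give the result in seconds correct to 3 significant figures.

For a physical pendulum T = 2π√(I/(mgd)), with d = 0.3690 m from pivot to centre of mass.
I_cm = mL²/12 = 2.72 × 1.93²/12 = 0.8443 kg·m²; I = I_cm + md² = 0.8443 + 2.72 × 0.3690² = 1.215 kg·m².
T = 2π√(1.215/(2.72 × 1.61 × 0.3690)) = 5.45 s.

5.45 s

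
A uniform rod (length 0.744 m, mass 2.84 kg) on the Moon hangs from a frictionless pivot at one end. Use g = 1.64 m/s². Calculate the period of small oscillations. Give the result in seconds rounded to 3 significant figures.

For a physical pendulum T = 2π√(I/(mgd)), with d = 0.3720 m from pivot to centre of mass.
I_cm = mL²/12 = 2.84 × 0.744²/12 = 0.1310 kg·m²; I = I_cm + md² = 0.1310 + 2.84 × 0.3720² = 0.5240 kg·m².
T = 2π√(0.5240/(2.84 × 1.64 × 0.3720)) = 3.46 s.

3.46 s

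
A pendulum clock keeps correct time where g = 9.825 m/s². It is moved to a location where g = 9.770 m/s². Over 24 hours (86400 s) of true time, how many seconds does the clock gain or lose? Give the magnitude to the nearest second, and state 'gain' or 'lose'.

lose 242 s

The clock's period scales as T ∝ 1/√g, so T'/T = √(9.825/9.770) = 1.00281.
In 86400 s of true time the clock registers 86400/1.00281 = 86157.8 s, so it loses 242 s.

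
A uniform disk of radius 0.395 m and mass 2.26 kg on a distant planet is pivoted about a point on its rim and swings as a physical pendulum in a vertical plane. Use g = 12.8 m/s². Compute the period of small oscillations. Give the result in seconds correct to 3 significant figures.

I_cm = ½mr² = 0.1763 kg·m². The pivot is at distance d = 0.395 m from the centre of mass.
By the parallel-axis theorem, I = I_cm + md² = 0.1763 + 0.3526 = 0.5289 kg·m².
T = 2π√(I/(mgd)) = 2π√(0.5289/(2.26 × 12.8 × 0.395)) = 1.35 s.

1.35 s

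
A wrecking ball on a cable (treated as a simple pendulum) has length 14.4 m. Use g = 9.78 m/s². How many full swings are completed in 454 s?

T = 2π√(L/g) = 2π√(14.4/9.78) = 7.624 s.
Number of complete oscillations = ⌊454/7.624⌋ = ⌊59.55⌋ = 59.

59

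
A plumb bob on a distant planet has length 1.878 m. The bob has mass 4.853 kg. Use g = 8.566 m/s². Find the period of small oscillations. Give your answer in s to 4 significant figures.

2.942 s

T = 2π√(L/g) = 2π√(1.878/8.566) = 2π × 0.46823 = 2.942 s.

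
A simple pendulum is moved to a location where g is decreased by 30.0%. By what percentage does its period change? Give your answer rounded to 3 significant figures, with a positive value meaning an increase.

19.5%

T ∝ 1/√g, so T'/T = 1/√(0.7000) = 1.195.
Percentage change in T = (1.195 − 1) × 100% = 19.5%.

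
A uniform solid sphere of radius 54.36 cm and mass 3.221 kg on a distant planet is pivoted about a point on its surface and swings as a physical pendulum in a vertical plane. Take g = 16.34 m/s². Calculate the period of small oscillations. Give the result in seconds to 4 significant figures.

I_cm = (2/5)mr² = 0.38072 kg·m². The pivot is at distance d = 0.5436 m from the centre of mass.
By the parallel-axis theorem, I = I_cm + md² = 0.38072 + 0.95181 = 1.3325 kg·m².
T = 2π√(I/(mgd)) = 2π√(1.3325/(3.221 × 16.34 × 0.5436)) = 1.356 s.

1.356 s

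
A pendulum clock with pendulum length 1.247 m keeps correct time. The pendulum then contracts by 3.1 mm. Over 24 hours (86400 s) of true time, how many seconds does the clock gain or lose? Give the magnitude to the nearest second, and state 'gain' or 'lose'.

T ∝ √L, so T'/T = √(1.24390/1.247) = 0.998756.
In 86400 s of true time the clock registers 86400/0.998756 = 86507.6 s, so it gains 108 s.

gain 108 s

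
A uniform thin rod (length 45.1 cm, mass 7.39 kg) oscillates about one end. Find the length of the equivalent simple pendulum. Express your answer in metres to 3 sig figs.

The equivalent simple-pendulum length is L_eq = I/(md), where I is about the pivot and d = 0.2255 m.
I_cm = (1/12)mL² = 0.1253 kg·m², so I = I_cm + md² = 0.1253 + 0.3758 = 0.5010 kg·m².
L_eq = 0.5010/(7.39 × 0.2255) = 0.301 m.

0.301 m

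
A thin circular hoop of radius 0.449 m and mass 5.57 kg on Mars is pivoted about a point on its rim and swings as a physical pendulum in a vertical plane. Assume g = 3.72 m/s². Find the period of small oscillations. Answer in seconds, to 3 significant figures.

I_cm = mr² = 1.123 kg·m². The pivot is at distance d = 0.449 m from the centre of mass.
By the parallel-axis theorem, I = I_cm + md² = 1.123 + 1.123 = 2.246 kg·m².
T = 2π√(I/(mgd)) = 2π√(2.246/(5.57 × 3.72 × 0.449)) = 3.09 s.

3.09 s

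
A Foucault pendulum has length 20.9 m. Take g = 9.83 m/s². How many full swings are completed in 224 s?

24

T = 2π√(L/g) = 2π√(20.9/9.83) = 9.162 s.
Number of complete oscillations = ⌊224/9.162⌋ = ⌊24.45⌋ = 24.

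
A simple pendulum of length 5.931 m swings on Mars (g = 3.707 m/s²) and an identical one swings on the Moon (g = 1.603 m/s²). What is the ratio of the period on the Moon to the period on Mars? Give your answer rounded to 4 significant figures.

T ∝ 1/√g, so T₂/T₁ = √(g₁/g₂) = √(3.707/1.603) = 1.521.

1.521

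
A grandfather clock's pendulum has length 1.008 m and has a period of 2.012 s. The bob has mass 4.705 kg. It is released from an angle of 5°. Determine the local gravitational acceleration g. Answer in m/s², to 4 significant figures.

From T = 2π√(L/g), g = 4π²L/T² = 4π² × 1.008/2.0120² = 9.830 m/s².

9.830 m/s²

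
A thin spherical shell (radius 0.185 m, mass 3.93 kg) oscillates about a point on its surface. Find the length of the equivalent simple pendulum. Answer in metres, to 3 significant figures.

0.308 m

The equivalent simple-pendulum length is L_eq = I/(md), where I is about the pivot and d = 0.1850 m.
I_cm = (2/3)mR² = 0.08967 kg·m², so I = I_cm + md² = 0.08967 + 0.1345 = 0.2242 kg·m².
L_eq = 0.2242/(3.93 × 0.1850) = 0.308 m.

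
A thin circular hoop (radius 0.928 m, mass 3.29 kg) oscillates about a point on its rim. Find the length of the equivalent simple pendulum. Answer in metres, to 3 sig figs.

1.86 m

The equivalent simple-pendulum length is L_eq = I/(md), where I is about the pivot and d = 0.9280 m.
I_cm = mR² = 2.833 kg·m², so I = I_cm + md² = 2.833 + 2.833 = 5.667 kg·m².
L_eq = 5.667/(3.29 × 0.9280) = 1.86 m.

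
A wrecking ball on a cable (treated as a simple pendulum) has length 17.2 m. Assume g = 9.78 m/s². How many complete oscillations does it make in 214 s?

25

T = 2π√(L/g) = 2π√(17.2/9.78) = 8.332 s.
Number of complete oscillations = ⌊214/8.332⌋ = ⌊25.68⌋ = 25.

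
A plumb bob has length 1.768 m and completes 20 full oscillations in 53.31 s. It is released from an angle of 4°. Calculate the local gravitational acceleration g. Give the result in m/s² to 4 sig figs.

T = 53.31/20 = 2.6655 s.
From T = 2π√(L/g), g = 4π²L/T² = 4π² × 1.768/2.6655² = 9.824 m/s².

9.824 m/s²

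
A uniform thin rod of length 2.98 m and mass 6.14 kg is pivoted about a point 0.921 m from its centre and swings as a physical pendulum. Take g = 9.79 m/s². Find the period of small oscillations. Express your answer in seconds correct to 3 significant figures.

2.64 s

For a physical pendulum T = 2π√(I/(mgd)), with d = 0.9210 m from pivot to centre of mass.
I_cm = mL²/12 = 6.14 × 2.98²/12 = 4.544 kg·m²; I = I_cm + md² = 4.544 + 6.14 × 0.9210² = 9.752 kg·m².
T = 2π√(9.752/(6.14 × 9.79 × 0.9210)) = 2.64 s.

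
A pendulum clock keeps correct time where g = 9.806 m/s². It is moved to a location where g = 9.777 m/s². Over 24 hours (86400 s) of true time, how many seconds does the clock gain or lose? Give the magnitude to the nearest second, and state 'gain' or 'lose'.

lose 128 s

The clock's period scales as T ∝ 1/√g, so T'/T = √(9.806/9.777) = 1.00148.
In 86400 s of true time the clock registers 86400/1.00148 = 86272.1 s, so it loses 128 s.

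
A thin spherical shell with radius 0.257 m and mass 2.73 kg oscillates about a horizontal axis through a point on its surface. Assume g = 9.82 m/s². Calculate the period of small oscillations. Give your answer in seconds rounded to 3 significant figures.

I_cm = (2/3)mr² = 0.1202 kg·m². The pivot is at distance d = 0.257 m from the centre of mass.
By the parallel-axis theorem, I = I_cm + md² = 0.1202 + 0.1803 = 0.3005 kg·m².
T = 2π√(I/(mgd)) = 2π√(0.3005/(2.73 × 9.82 × 0.257)) = 1.31 s.

1.31 s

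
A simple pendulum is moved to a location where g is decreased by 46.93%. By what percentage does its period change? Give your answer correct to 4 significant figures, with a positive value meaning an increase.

37.27%

T ∝ 1/√g, so T'/T = 1/√(0.53070) = 1.3727.
Percentage change in T = (1.3727 − 1) × 100% = 37.27%.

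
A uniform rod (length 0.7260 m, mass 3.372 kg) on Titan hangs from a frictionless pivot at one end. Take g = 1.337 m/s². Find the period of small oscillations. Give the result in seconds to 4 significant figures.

3.780 s

For a physical pendulum T = 2π√(I/(mgd)), with d = 0.36300 m from pivot to centre of mass.
I_cm = mL²/12 = 3.372 × 0.7260²/12 = 0.14811 kg·m²; I = I_cm + md² = 0.14811 + 3.372 × 0.36300² = 0.59243 kg·m².
T = 2π√(0.59243/(3.372 × 1.337 × 0.36300)) = 3.780 s.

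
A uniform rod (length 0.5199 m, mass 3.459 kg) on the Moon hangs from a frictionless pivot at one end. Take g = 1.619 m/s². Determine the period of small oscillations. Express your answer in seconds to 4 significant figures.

2.907 s

For a physical pendulum T = 2π√(I/(mgd)), with d = 0.25995 m from pivot to centre of mass.
I_cm = mL²/12 = 3.459 × 0.5199²/12 = 0.077913 kg·m²; I = I_cm + md² = 0.077913 + 3.459 × 0.25995² = 0.31165 kg·m².
T = 2π√(0.31165/(3.459 × 1.619 × 0.25995)) = 2.907 s.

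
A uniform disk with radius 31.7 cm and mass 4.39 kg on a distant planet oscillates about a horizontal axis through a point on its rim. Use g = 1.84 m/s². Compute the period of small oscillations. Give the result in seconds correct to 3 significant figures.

3.19 s

I_cm = ½mr² = 0.2206 kg·m². The pivot is at distance d = 0.317 m from the centre of mass.
By the parallel-axis theorem, I = I_cm + md² = 0.2206 + 0.4411 = 0.6617 kg·m².
T = 2π√(I/(mgd)) = 2π√(0.6617/(4.39 × 1.84 × 0.317)) = 3.19 s.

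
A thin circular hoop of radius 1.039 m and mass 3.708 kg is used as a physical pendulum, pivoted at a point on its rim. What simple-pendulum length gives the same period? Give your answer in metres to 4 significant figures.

2.078 m

The equivalent simple-pendulum length is L_eq = I/(md), where I is about the pivot and d = 1.0390 m.
I_cm = mR² = 4.0029 kg·m², so I = I_cm + md² = 4.0029 + 4.0029 = 8.0057 kg·m².
L_eq = 8.0057/(3.708 × 1.0390) = 2.078 m.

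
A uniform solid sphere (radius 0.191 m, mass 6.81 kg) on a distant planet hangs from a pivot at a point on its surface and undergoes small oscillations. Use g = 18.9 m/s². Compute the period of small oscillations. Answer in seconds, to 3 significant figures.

0.747 s

I_cm = (2/5)mr² = 0.09937 kg·m². The pivot is at distance d = 0.191 m from the centre of mass.
By the parallel-axis theorem, I = I_cm + md² = 0.09937 + 0.2484 = 0.3478 kg·m².
T = 2π√(I/(mgd)) = 2π√(0.3478/(6.81 × 18.9 × 0.191)) = 0.747 s.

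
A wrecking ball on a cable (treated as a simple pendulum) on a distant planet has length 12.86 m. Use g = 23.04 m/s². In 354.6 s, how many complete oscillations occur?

T = 2π√(L/g) = 2π√(12.86/23.04) = 4.6942 s.
Number of complete oscillations = ⌊354.6/4.6942⌋ = ⌊75.540⌋ = 75.

75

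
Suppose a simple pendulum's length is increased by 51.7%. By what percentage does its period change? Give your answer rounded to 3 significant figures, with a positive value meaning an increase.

T ∝ √L, so T'/T = √(1.517) = 1.232.
Percentage change in T = (1.232 − 1) × 100% = 23.2%.

23.2%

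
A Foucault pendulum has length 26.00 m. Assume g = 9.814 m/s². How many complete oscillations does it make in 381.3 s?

T = 2π√(L/g) = 2π√(26.00/9.814) = 10.227 s.
Number of complete oscillations = ⌊381.3/10.227⌋ = ⌊37.284⌋ = 37.

37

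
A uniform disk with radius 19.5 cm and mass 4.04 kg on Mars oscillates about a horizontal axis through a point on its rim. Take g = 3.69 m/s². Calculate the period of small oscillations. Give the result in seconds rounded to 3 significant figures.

I_cm = ½mr² = 0.07681 kg·m². The pivot is at distance d = 0.195 m from the centre of mass.
By the parallel-axis theorem, I = I_cm + md² = 0.07681 + 0.1536 = 0.2304 kg·m².
T = 2π√(I/(mgd)) = 2π√(0.2304/(4.04 × 3.69 × 0.195)) = 1.77 s.

1.77 s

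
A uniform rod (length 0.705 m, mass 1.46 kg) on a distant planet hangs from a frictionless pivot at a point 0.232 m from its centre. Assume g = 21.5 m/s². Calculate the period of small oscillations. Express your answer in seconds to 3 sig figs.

For a physical pendulum T = 2π√(I/(mgd)), with d = 0.2320 m from pivot to centre of mass.
I_cm = mL²/12 = 1.46 × 0.705²/12 = 0.06047 kg·m²; I = I_cm + md² = 0.06047 + 1.46 × 0.2320² = 0.1391 kg·m².
T = 2π√(0.1391/(1.46 × 21.5 × 0.2320)) = 0.868 s.

0.868 s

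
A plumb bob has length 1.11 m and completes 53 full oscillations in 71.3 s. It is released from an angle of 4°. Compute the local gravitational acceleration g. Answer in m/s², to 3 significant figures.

T = 71.3/53 = 1.345 s.
From T = 2π√(L/g), g = 4π²L/T² = 4π² × 1.11/1.345² = 24.2 m/s².

24.2 m/s²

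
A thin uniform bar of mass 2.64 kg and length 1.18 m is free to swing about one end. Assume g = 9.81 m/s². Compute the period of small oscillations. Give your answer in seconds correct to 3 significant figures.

For a physical pendulum T = 2π√(I/(mgd)), with d = 0.5900 m from pivot to centre of mass.
I_cm = mL²/12 = 2.64 × 1.18²/12 = 0.3063 kg·m²; I = I_cm + md² = 0.3063 + 2.64 × 0.5900² = 1.225 kg·m².
T = 2π√(1.225/(2.64 × 9.81 × 0.5900)) = 1.78 s.

1.78 s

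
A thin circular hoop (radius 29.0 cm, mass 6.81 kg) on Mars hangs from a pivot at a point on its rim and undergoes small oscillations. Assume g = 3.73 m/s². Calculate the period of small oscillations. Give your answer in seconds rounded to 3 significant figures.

I_cm = mr² = 0.5727 kg·m². The pivot is at distance d = 0.290 m from the centre of mass.
By the parallel-axis theorem, I = I_cm + md² = 0.5727 + 0.5727 = 1.145 kg·m².
T = 2π√(I/(mgd)) = 2π√(1.145/(6.81 × 3.73 × 0.290)) = 2.48 s.

2.48 s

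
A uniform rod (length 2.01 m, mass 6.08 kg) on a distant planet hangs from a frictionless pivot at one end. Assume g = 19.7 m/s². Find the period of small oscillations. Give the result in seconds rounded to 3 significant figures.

1.64 s

For a physical pendulum T = 2π√(I/(mgd)), with d = 1.005 m from pivot to centre of mass.
I_cm = mL²/12 = 6.08 × 2.01²/12 = 2.047 kg·m²; I = I_cm + md² = 2.047 + 6.08 × 1.005² = 8.188 kg·m².
T = 2π√(8.188/(6.08 × 19.7 × 1.005)) = 1.64 s.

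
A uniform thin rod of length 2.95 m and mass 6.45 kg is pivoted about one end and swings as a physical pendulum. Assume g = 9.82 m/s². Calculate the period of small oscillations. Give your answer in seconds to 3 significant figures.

For a physical pendulum T = 2π√(I/(mgd)), with d = 1.475 m from pivot to centre of mass.
I_cm = mL²/12 = 6.45 × 2.95²/12 = 4.678 kg·m²; I = I_cm + md² = 4.678 + 6.45 × 1.475² = 18.71 kg·m².
T = 2π√(18.71/(6.45 × 9.82 × 1.475)) = 2.81 s.

2.81 s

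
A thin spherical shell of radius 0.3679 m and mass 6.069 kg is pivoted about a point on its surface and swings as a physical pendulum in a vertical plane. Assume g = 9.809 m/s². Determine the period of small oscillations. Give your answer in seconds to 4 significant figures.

I_cm = (2/3)mr² = 0.54763 kg·m². The pivot is at distance d = 0.3679 m from the centre of mass.
By the parallel-axis theorem, I = I_cm + md² = 0.54763 + 0.82144 = 1.3691 kg·m².
T = 2π√(I/(mgd)) = 2π√(1.3691/(6.069 × 9.809 × 0.3679)) = 1.571 s.

1.571 s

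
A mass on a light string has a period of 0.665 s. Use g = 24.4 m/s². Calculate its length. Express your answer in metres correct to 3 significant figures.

From T = 2π√(L/g), L = gT²/(4π²) = 24.4 × 0.6650²/(4π²) = 0.273 m.

0.273 m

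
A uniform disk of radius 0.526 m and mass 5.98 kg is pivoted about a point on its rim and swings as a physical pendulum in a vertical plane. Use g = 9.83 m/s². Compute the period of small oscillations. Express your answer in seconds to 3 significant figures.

I_cm = ½mr² = 0.8273 kg·m². The pivot is at distance d = 0.526 m from the centre of mass.
By the parallel-axis theorem, I = I_cm + md² = 0.8273 + 1.655 = 2.482 kg·m².
T = 2π√(I/(mgd)) = 2π√(2.482/(5.98 × 9.83 × 0.526)) = 1.78 s.

1.78 s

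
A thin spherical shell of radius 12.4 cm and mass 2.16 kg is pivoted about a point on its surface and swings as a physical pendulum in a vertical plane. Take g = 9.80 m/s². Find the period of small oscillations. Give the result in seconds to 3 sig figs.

I_cm = (2/3)mr² = 0.02214 kg·m². The pivot is at distance d = 0.124 m from the centre of mass.
By the parallel-axis theorem, I = I_cm + md² = 0.02214 + 0.03321 = 0.05535 kg·m².
T = 2π√(I/(mgd)) = 2π√(0.05535/(2.16 × 9.80 × 0.124)) = 0.912 s.

0.912 s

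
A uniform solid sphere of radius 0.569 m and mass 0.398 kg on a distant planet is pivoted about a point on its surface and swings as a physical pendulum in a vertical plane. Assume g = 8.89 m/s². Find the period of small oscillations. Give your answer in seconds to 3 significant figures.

I_cm = (2/5)mr² = 0.05154 kg·m². The pivot is at distance d = 0.569 m from the centre of mass.
By the parallel-axis theorem, I = I_cm + md² = 0.05154 + 0.1289 = 0.1804 kg·m².
T = 2π√(I/(mgd)) = 2π√(0.1804/(0.398 × 8.89 × 0.569)) = 1.88 s.

1.88 s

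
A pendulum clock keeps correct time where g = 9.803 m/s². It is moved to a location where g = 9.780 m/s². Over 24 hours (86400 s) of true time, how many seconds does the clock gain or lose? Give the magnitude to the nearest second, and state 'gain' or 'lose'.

lose 101 s

The clock's period scales as T ∝ 1/√g, so T'/T = √(9.803/9.780) = 1.00118.
In 86400 s of true time the clock registers 86400/1.00118 = 86298.6 s, so it loses 101 s.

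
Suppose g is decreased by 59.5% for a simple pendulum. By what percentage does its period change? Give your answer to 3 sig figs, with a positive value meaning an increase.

57.1%

T ∝ 1/√g, so T'/T = 1/√(0.4050) = 1.571.
Percentage change in T = (1.571 − 1) × 100% = 57.1%.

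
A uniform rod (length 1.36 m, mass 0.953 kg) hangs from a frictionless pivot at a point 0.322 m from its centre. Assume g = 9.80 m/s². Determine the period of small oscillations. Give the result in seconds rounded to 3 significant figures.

For a physical pendulum T = 2π√(I/(mgd)), with d = 0.3220 m from pivot to centre of mass.
I_cm = mL²/12 = 0.953 × 1.36²/12 = 0.1469 kg·m²; I = I_cm + md² = 0.1469 + 0.953 × 0.3220² = 0.2457 kg·m².
T = 2π√(0.2457/(0.953 × 9.80 × 0.3220)) = 1.80 s.

1.80 s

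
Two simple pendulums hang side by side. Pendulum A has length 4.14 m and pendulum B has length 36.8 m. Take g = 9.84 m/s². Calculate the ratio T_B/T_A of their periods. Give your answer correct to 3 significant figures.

2.98

T ∝ √L, so T_B/T_A = √(L_B/L_A) = √(36.8/4.14) = 2.98.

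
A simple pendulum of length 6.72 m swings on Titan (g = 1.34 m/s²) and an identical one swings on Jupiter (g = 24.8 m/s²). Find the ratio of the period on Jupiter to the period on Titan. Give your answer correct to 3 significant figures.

T ∝ 1/√g, so T₂/T₁ = √(g₁/g₂) = √(1.34/24.8) = 0.232.

0.232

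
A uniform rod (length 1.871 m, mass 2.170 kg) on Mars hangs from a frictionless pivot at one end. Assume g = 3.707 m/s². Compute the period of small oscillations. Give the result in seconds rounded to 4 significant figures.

For a physical pendulum T = 2π√(I/(mgd)), with d = 0.93550 m from pivot to centre of mass.
I_cm = mL²/12 = 2.170 × 1.871²/12 = 0.63303 kg·m²; I = I_cm + md² = 0.63303 + 2.170 × 0.93550² = 2.5321 kg·m².
T = 2π√(2.5321/(2.170 × 3.707 × 0.93550)) = 3.645 s.

3.645 s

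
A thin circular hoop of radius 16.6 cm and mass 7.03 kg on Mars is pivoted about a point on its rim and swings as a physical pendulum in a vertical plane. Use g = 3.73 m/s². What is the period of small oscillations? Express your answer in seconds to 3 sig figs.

1.87 s

I_cm = mr² = 0.1937 kg·m². The pivot is at distance d = 0.166 m from the centre of mass.
By the parallel-axis theorem, I = I_cm + md² = 0.1937 + 0.1937 = 0.3874 kg·m².
T = 2π√(I/(mgd)) = 2π√(0.3874/(7.03 × 3.73 × 0.166)) = 1.87 s.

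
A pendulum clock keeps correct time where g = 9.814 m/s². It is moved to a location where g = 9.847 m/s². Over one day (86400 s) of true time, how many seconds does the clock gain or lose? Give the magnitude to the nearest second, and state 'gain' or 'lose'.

gain 145 s

The clock's period scales as T ∝ 1/√g, so T'/T = √(9.814/9.847) = 0.998323.
In 86400 s of true time the clock registers 86400/0.998323 = 86545.1 s, so it gains 145 s.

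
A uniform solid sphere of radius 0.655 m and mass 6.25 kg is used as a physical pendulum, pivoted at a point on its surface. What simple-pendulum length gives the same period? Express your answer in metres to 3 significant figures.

0.917 m

The equivalent simple-pendulum length is L_eq = I/(md), where I is about the pivot and d = 0.6550 m.
I_cm = (2/5)mR² = 1.073 kg·m², so I = I_cm + md² = 1.073 + 2.681 = 3.754 kg·m².
L_eq = 3.754/(6.25 × 0.6550) = 0.917 m.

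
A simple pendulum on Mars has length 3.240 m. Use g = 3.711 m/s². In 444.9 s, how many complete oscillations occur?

75

T = 2π√(L/g) = 2π√(3.240/3.711) = 5.8709 s.
Number of complete oscillations = ⌊444.9/5.8709⌋ = ⌊75.780⌋ = 75.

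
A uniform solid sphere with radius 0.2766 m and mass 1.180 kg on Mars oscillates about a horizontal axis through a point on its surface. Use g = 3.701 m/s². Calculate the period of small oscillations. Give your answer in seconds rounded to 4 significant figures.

I_cm = (2/5)mr² = 0.036112 kg·m². The pivot is at distance d = 0.2766 m from the centre of mass.
By the parallel-axis theorem, I = I_cm + md² = 0.036112 + 0.090279 = 0.12639 kg·m².
T = 2π√(I/(mgd)) = 2π√(0.12639/(1.180 × 3.701 × 0.2766)) = 2.032 s.

2.032 s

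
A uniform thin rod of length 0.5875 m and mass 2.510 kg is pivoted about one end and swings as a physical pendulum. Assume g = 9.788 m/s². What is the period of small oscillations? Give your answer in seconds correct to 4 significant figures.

1.257 s

For a physical pendulum T = 2π√(I/(mgd)), with d = 0.29375 m from pivot to centre of mass.
I_cm = mL²/12 = 2.510 × 0.5875²/12 = 0.072195 kg·m²; I = I_cm + md² = 0.072195 + 2.510 × 0.29375² = 0.28878 kg·m².
T = 2π√(0.28878/(2.510 × 9.788 × 0.29375)) = 1.257 s.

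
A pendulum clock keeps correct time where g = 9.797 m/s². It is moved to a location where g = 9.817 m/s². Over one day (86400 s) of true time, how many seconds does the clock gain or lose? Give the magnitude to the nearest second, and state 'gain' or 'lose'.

The clock's period scales as T ∝ 1/√g, so T'/T = √(9.797/9.817) = 0.998981.
In 86400 s of true time the clock registers 86400/0.998981 = 86488.1 s, so it gains 88 s.

gain 88 s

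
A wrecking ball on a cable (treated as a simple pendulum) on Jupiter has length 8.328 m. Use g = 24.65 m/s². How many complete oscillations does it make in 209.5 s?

T = 2π√(L/g) = 2π√(8.328/24.65) = 3.6521 s.
Number of complete oscillations = ⌊209.5/3.6521⌋ = ⌊57.364⌋ = 57.

57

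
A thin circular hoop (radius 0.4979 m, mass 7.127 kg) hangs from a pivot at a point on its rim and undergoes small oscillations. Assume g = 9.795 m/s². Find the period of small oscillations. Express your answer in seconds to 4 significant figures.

2.003 s

I_cm = mr² = 1.7668 kg·m². The pivot is at distance d = 0.4979 m from the centre of mass.
By the parallel-axis theorem, I = I_cm + md² = 1.7668 + 1.7668 = 3.5336 kg·m².
T = 2π√(I/(mgd)) = 2π√(3.5336/(7.127 × 9.795 × 0.4979)) = 2.003 s.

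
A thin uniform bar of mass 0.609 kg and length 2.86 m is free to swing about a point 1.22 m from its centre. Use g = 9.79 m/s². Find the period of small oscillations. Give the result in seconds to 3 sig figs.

2.68 s

For a physical pendulum T = 2π√(I/(mgd)), with d = 1.220 m from pivot to centre of mass.
I_cm = mL²/12 = 0.609 × 2.86²/12 = 0.4151 kg·m²; I = I_cm + md² = 0.4151 + 0.609 × 1.220² = 1.322 kg·m².
T = 2π√(1.322/(0.609 × 9.79 × 1.220)) = 2.68 s.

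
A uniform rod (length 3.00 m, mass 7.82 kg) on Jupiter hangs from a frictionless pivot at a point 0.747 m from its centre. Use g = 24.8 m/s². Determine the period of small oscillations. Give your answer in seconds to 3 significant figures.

For a physical pendulum T = 2π√(I/(mgd)), with d = 0.7470 m from pivot to centre of mass.
I_cm = mL²/12 = 7.82 × 3.00²/12 = 5.865 kg·m²; I = I_cm + md² = 5.865 + 7.82 × 0.7470² = 10.23 kg·m².
T = 2π√(10.23/(7.82 × 24.8 × 0.7470)) = 1.67 s.

1.67 s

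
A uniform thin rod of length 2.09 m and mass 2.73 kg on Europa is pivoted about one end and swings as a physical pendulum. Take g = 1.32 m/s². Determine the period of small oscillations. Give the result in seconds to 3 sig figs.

6.46 s

For a physical pendulum T = 2π√(I/(mgd)), with d = 1.045 m from pivot to centre of mass.
I_cm = mL²/12 = 2.73 × 2.09²/12 = 0.9937 kg·m²; I = I_cm + md² = 0.9937 + 2.73 × 1.045² = 3.975 kg·m².
T = 2π√(3.975/(2.73 × 1.32 × 1.045)) = 6.46 s.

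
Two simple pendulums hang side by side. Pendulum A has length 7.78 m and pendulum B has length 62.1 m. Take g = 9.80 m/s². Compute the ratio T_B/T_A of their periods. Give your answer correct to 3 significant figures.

T ∝ √L, so T_B/T_A = √(L_B/L_A) = √(62.1/7.78) = 2.83.

2.83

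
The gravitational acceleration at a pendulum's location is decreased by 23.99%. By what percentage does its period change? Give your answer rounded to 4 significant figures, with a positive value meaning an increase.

T ∝ 1/√g, so T'/T = 1/√(0.76010) = 1.1470.
Percentage change in T = (1.1470 − 1) × 100% = 14.70%.

14.70%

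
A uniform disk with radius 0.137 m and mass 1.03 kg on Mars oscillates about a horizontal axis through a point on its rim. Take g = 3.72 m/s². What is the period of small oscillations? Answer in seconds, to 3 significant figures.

1.48 s

I_cm = ½mr² = 0.009666 kg·m². The pivot is at distance d = 0.137 m from the centre of mass.
By the parallel-axis theorem, I = I_cm + md² = 0.009666 + 0.01933 = 0.02900 kg·m².
T = 2π√(I/(mgd)) = 2π√(0.02900/(1.03 × 3.72 × 0.137)) = 1.48 s.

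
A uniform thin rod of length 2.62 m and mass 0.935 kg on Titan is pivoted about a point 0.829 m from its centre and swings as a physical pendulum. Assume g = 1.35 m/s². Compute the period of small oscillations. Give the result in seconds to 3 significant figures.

For a physical pendulum T = 2π√(I/(mgd)), with d = 0.8290 m from pivot to centre of mass.
I_cm = mL²/12 = 0.935 × 2.62²/12 = 0.5349 kg·m²; I = I_cm + md² = 0.5349 + 0.935 × 0.8290² = 1.177 kg·m².
T = 2π√(1.177/(0.935 × 1.35 × 0.8290)) = 6.66 s.

6.66 s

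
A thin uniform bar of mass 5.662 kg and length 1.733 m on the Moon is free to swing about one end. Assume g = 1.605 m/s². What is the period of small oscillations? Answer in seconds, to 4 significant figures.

5.331 s

For a physical pendulum T = 2π√(I/(mgd)), with d = 0.86650 m from pivot to centre of mass.
I_cm = mL²/12 = 5.662 × 1.733²/12 = 1.4171 kg·m²; I = I_cm + md² = 1.4171 + 5.662 × 0.86650² = 5.6682 kg·m².
T = 2π√(5.6682/(5.662 × 1.605 × 0.86650)) = 5.331 s.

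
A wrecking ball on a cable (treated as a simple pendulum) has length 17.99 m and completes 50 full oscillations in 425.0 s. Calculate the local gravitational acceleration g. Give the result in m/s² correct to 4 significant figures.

T = 425.0/50 = 8.5000 s.
From T = 2π√(L/g), g = 4π²L/T² = 4π² × 17.99/8.5000² = 9.830 m/s².

9.830 m/s²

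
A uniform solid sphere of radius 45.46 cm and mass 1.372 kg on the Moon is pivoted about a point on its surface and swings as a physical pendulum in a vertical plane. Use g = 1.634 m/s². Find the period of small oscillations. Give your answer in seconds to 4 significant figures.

3.921 s

I_cm = (2/5)mr² = 0.11342 kg·m². The pivot is at distance d = 0.4546 m from the centre of mass.
By the parallel-axis theorem, I = I_cm + md² = 0.11342 + 0.28354 = 0.39695 kg·m².
T = 2π√(I/(mgd)) = 2π√(0.39695/(1.372 × 1.634 × 0.4546)) = 3.921 s.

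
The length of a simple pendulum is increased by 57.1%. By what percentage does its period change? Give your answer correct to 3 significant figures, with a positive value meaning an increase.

T ∝ √L, so T'/T = √(1.571) = 1.253.
Percentage change in T = (1.253 − 1) × 100% = 25.3%.

25.3%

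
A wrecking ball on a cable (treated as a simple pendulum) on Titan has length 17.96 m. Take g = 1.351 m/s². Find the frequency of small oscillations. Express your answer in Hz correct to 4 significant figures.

T = 2π√(L/g) = 2π√(17.96/1.351) = 22.909 s, so f = 1/T = 0.04365 Hz.

0.04365 Hz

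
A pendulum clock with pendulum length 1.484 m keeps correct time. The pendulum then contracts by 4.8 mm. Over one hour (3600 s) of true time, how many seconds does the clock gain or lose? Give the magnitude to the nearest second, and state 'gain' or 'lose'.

gain 6 s

T ∝ √L, so T'/T = √(1.47920/1.484) = 0.998381.
In 3600 s of true time the clock registers 3600/0.998381 = 3605.8 s, so it gains 6 s.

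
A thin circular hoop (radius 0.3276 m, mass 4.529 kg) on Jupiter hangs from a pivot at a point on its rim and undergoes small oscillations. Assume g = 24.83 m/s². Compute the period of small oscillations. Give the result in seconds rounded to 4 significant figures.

I_cm = mr² = 0.48606 kg·m². The pivot is at distance d = 0.3276 m from the centre of mass.
By the parallel-axis theorem, I = I_cm + md² = 0.48606 + 0.48606 = 0.97212 kg·m².
T = 2π√(I/(mgd)) = 2π√(0.97212/(4.529 × 24.83 × 0.3276)) = 1.021 s.

1.021 s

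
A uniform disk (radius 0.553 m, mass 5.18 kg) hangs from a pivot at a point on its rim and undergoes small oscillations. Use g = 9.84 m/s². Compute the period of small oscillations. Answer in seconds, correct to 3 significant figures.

1.82 s

I_cm = ½mr² = 0.7920 kg·m². The pivot is at distance d = 0.553 m from the centre of mass.
By the parallel-axis theorem, I = I_cm + md² = 0.7920 + 1.584 = 2.376 kg·m².
T = 2π√(I/(mgd)) = 2π√(2.376/(5.18 × 9.84 × 0.553)) = 1.82 s.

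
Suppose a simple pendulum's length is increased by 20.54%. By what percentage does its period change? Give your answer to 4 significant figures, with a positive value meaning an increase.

T ∝ √L, so T'/T = √(1.2054) = 1.0979.
Percentage change in T = (1.0979 − 1) × 100% = 9.791%.

9.791%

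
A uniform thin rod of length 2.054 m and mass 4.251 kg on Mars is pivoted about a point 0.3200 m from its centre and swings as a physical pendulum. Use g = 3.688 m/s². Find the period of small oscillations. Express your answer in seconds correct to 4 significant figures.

For a physical pendulum T = 2π√(I/(mgd)), with d = 0.32000 m from pivot to centre of mass.
I_cm = mL²/12 = 4.251 × 2.054²/12 = 1.4946 kg·m²; I = I_cm + md² = 1.4946 + 4.251 × 0.32000² = 1.9299 kg·m².
T = 2π√(1.9299/(4.251 × 3.688 × 0.32000)) = 3.897 s.

3.897 s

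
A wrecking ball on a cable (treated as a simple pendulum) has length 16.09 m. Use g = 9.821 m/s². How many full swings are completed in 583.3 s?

72

T = 2π√(L/g) = 2π√(16.09/9.821) = 8.0423 s.
Number of complete oscillations = ⌊583.3/8.0423⌋ = ⌊72.529⌋ = 72.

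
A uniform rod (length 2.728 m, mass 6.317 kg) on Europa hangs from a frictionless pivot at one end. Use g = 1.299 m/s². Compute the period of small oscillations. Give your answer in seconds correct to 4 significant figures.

For a physical pendulum T = 2π√(I/(mgd)), with d = 1.3640 m from pivot to centre of mass.
I_cm = mL²/12 = 6.317 × 2.728²/12 = 3.9176 kg·m²; I = I_cm + md² = 3.9176 + 6.317 × 1.3640² = 15.670 kg·m².
T = 2π√(15.670/(6.317 × 1.299 × 1.3640)) = 7.435 s.

7.435 s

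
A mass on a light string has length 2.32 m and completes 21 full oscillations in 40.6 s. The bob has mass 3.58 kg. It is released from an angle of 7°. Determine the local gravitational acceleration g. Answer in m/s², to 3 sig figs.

24.5 m/s²

T = 40.6/21 = 1.933 s.
From T = 2π√(L/g), g = 4π²L/T² = 4π² × 2.32/1.933² = 24.5 m/s².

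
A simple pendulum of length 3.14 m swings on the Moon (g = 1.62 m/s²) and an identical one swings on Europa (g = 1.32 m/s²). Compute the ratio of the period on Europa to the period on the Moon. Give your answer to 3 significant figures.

T ∝ 1/√g, so T₂/T₁ = √(g₁/g₂) = √(1.62/1.32) = 1.11.

1.11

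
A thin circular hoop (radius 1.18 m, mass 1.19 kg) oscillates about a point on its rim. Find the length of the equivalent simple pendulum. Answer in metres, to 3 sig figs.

The equivalent simple-pendulum length is L_eq = I/(md), where I is about the pivot and d = 1.180 m.
I_cm = mR² = 1.657 kg·m², so I = I_cm + md² = 1.657 + 1.657 = 3.314 kg·m².
L_eq = 3.314/(1.19 × 1.180) = 2.36 m.

2.36 m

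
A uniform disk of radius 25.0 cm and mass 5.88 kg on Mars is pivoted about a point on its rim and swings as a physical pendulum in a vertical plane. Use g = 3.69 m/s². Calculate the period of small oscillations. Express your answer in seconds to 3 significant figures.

2.00 s

I_cm = ½mr² = 0.1837 kg·m². The pivot is at distance d = 0.250 m from the centre of mass.
By the parallel-axis theorem, I = I_cm + md² = 0.1837 + 0.3675 = 0.5513 kg·m².
T = 2π√(I/(mgd)) = 2π√(0.5513/(5.88 × 3.69 × 0.250)) = 2.00 s.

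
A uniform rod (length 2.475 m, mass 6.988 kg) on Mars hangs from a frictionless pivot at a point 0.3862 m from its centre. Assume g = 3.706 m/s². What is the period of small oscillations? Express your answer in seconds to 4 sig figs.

For a physical pendulum T = 2π√(I/(mgd)), with d = 0.38620 m from pivot to centre of mass.
I_cm = mL²/12 = 6.988 × 2.475²/12 = 3.5672 kg·m²; I = I_cm + md² = 3.5672 + 6.988 × 0.38620² = 4.6094 kg·m².
T = 2π√(4.6094/(6.988 × 3.706 × 0.38620)) = 4.265 s.

4.265 s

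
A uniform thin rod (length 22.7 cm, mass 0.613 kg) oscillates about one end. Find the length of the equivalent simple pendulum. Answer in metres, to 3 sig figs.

0.151 m

The equivalent simple-pendulum length is L_eq = I/(md), where I is about the pivot and d = 0.1135 m.
I_cm = (1/12)mL² = 0.002632 kg·m², so I = I_cm + md² = 0.002632 + 0.007897 = 0.01053 kg·m².
L_eq = 0.01053/(0.613 × 0.1135) = 0.151 m.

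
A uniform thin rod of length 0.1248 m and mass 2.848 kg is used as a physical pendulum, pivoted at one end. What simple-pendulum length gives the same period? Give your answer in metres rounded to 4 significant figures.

The equivalent simple-pendulum length is L_eq = I/(md), where I is about the pivot and d = 0.062400 m.
I_cm = (1/12)mL² = 0.0036965 kg·m², so I = I_cm + md² = 0.0036965 + 0.011089 = 0.014786 kg·m².
L_eq = 0.014786/(2.848 × 0.062400) = 0.08320 m.

0.08320 m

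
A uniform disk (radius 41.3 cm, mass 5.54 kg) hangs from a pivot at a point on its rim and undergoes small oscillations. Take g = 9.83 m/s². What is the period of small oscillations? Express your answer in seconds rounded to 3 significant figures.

I_cm = ½mr² = 0.4725 kg·m². The pivot is at distance d = 0.413 m from the centre of mass.
By the parallel-axis theorem, I = I_cm + md² = 0.4725 + 0.9450 = 1.417 kg·m².
T = 2π√(I/(mgd)) = 2π√(1.417/(5.54 × 9.83 × 0.413)) = 1.58 s.

1.58 s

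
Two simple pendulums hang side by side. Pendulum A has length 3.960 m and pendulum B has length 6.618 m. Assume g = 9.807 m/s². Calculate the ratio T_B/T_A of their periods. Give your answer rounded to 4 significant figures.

T ∝ √L, so T_B/T_A = √(L_B/L_A) = √(6.618/3.960) = 1.293.

1.293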